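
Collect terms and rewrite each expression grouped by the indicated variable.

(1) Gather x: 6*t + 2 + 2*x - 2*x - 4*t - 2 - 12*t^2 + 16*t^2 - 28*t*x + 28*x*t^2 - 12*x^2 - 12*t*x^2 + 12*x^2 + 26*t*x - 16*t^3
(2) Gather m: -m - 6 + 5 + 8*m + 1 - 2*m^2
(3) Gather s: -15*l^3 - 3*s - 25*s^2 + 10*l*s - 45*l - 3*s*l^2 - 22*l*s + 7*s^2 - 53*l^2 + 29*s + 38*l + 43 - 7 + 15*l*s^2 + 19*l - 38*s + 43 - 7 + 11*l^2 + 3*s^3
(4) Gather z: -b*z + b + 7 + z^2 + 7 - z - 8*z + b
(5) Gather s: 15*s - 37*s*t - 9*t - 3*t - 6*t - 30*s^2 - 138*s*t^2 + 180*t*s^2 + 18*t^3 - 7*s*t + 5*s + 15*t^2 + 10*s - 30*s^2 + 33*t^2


(1) = -16*t^3 + 4*t^2 - 12*t*x^2 + 2*t + x*(28*t^2 - 2*t)
(2) = -2*m^2 + 7*m
(3) = -15*l^3 - 42*l^2 + 12*l + 3*s^3 + s^2*(15*l - 18) + s*(-3*l^2 - 12*l - 12) + 72
(4) = 2*b + z^2 + z*(-b - 9) + 14
(5) = s^2*(180*t - 60) + s*(-138*t^2 - 44*t + 30) + 18*t^3 + 48*t^2 - 18*t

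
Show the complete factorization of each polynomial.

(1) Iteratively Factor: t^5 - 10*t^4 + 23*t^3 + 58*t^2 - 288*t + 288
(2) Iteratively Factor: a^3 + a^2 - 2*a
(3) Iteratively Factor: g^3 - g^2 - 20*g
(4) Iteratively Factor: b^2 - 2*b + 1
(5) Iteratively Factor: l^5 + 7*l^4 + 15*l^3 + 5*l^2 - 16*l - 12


(1) = (t - 4)*(t^4 - 6*t^3 - t^2 + 54*t - 72) = (t - 4)^2*(t^3 - 2*t^2 - 9*t + 18) = (t - 4)^2*(t - 2)*(t^2 - 9) = (t - 4)^2*(t - 2)*(t + 3)*(t - 3)
(2) = (a + 2)*(a^2 - a) = (a - 1)*(a + 2)*(a)
(3) = (g - 5)*(g^2 + 4*g) = g*(g - 5)*(g + 4)
(4) = (b - 1)*(b - 1)
(5) = (l + 2)*(l^4 + 5*l^3 + 5*l^2 - 5*l - 6) = (l + 2)^2*(l^3 + 3*l^2 - l - 3) = (l + 1)*(l + 2)^2*(l^2 + 2*l - 3) = (l + 1)*(l + 2)^2*(l + 3)*(l - 1)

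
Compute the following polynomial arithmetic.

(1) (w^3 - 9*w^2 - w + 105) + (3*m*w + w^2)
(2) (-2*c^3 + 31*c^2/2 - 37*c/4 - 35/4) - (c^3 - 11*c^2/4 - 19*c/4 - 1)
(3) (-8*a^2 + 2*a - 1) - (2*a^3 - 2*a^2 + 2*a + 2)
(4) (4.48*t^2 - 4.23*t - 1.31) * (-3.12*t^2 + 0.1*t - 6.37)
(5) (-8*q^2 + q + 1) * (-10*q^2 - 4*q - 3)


(1) = 3*m*w + w^3 - 8*w^2 - w + 105
(2) = -3*c^3 + 73*c^2/4 - 9*c/2 - 31/4
(3) = -2*a^3 - 6*a^2 - 3
(4) = -13.9776*t^4 + 13.6456*t^3 - 24.8734*t^2 + 26.8141*t + 8.3447
(5) = 80*q^4 + 22*q^3 + 10*q^2 - 7*q - 3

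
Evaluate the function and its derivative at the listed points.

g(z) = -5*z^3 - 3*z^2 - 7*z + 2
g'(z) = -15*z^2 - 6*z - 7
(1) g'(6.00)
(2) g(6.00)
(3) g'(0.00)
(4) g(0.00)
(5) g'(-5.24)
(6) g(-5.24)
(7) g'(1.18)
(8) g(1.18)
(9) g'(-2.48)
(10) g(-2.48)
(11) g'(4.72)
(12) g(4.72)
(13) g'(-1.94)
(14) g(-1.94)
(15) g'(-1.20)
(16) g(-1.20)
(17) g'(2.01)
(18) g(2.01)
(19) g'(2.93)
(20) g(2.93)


(1) = -583.00
(2) = -1228.00
(3) = -7.00
(4) = 2.00
(5) = -387.42
(6) = 675.70
(7) = -34.97
(8) = -18.65
(9) = -84.38
(10) = 77.17
(11) = -369.50
(12) = -623.65
(13) = -51.81
(14) = 40.80
(15) = -21.40
(16) = 14.72
(17) = -79.66
(18) = -64.79
(19) = -153.35
(20) = -170.03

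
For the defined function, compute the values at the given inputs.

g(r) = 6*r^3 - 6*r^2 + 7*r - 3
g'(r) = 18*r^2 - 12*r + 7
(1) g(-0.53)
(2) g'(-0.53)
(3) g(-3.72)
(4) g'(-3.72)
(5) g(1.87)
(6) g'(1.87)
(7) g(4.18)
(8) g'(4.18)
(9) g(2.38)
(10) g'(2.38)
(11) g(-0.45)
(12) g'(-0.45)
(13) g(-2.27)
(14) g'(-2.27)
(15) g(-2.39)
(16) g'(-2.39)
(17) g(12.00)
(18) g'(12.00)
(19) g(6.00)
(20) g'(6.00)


(1) = -9.29
(2) = 18.42
(3) = -420.94
(4) = 300.73
(5) = 28.34
(6) = 47.50
(7) = 359.63
(8) = 271.34
(9) = 60.56
(10) = 80.40
(11) = -7.91
(12) = 16.05
(13) = -119.99
(14) = 126.99
(15) = -135.91
(16) = 138.50
(17) = 9585.00
(18) = 2455.00
(19) = 1119.00
(20) = 583.00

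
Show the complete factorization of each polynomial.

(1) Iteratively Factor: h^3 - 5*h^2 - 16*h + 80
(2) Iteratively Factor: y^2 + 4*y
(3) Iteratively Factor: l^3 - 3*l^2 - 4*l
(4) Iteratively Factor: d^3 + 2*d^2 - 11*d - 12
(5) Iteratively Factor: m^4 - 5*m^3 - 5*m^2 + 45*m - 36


(1) = (h + 4)*(h^2 - 9*h + 20) = (h - 4)*(h + 4)*(h - 5)
(2) = (y + 4)*(y)
(3) = (l + 1)*(l^2 - 4*l) = (l - 4)*(l + 1)*(l)
(4) = (d + 4)*(d^2 - 2*d - 3) = (d - 3)*(d + 4)*(d + 1)
(5) = (m - 3)*(m^3 - 2*m^2 - 11*m + 12) = (m - 3)*(m + 3)*(m^2 - 5*m + 4) = (m - 3)*(m - 1)*(m + 3)*(m - 4)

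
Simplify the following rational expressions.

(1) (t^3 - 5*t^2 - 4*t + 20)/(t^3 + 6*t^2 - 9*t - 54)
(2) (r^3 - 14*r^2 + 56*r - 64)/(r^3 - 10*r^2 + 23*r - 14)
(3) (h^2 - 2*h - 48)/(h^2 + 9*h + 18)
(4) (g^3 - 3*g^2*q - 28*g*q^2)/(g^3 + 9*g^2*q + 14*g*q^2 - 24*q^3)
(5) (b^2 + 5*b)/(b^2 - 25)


(1) = (t^3 - 5*t^2 - 4*t + 20)/(t^3 + 6*t^2 - 9*t - 54)
(2) = (r^2 - 12*r + 32)/(r^2 - 8*r + 7)
(3) = (h - 8)/(h + 3)
(4) = (-g^2 + 7*g*q)/(-g^2 - 5*g*q + 6*q^2)
(5) = b/(b - 5)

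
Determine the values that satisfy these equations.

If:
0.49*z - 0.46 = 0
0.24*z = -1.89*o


Then:
o = -0.12
z = 0.94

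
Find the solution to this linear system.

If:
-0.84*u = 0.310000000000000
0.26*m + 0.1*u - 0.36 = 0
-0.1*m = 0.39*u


Then:
No Solution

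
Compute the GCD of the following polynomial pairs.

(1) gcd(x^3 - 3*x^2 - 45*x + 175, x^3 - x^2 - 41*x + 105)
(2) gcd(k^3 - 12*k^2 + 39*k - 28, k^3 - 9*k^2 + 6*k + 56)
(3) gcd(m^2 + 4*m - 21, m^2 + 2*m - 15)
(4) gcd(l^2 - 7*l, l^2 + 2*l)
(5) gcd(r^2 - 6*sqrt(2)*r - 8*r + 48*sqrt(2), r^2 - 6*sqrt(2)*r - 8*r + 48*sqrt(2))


(1) = x^2 + 2*x - 35
(2) = gcd((k - 7)*(k - 4)*(k - 1), (k - 7)*(k - 4)*(k + 2)) = k^2 - 11*k + 28
(3) = gcd((m - 3)*(m + 7), (m - 3)*(m + 5)) = m - 3
(4) = gcd(l*(l - 7), l*(l + 2)) = l
(5) = gcd((r - 8)*(r - 6*sqrt(2)), (r - 8)*(r - 6*sqrt(2))) = r^2 + r*(-6*sqrt(2) - 8) + 48*sqrt(2)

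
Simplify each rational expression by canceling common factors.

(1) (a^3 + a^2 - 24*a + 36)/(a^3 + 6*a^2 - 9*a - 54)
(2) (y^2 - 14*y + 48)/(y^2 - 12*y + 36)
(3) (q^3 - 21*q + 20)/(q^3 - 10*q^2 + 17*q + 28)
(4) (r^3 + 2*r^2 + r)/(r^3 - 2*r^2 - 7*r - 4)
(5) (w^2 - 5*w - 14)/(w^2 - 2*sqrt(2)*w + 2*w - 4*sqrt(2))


(1) = (a - 2)/(a + 3)
(2) = (y - 8)/(y - 6)
(3) = (q^2 + 4*q - 5)/(q^2 - 6*q - 7)
(4) = r/(r - 4)
(5) = (w - 7)/(w - 2*sqrt(2))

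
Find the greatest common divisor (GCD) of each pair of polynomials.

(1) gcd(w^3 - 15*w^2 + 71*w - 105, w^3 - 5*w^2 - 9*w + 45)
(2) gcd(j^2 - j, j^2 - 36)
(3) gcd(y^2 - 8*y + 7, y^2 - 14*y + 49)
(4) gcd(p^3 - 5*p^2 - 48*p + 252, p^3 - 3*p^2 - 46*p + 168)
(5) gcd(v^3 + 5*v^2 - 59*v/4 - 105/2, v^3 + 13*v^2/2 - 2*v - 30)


(1) = w^2 - 8*w + 15
(2) = 1
(3) = y - 7
(4) = p^2 + p - 42
(5) = gcd((v - 7/2)*(v + 5/2)*(v + 6), (v - 2)*(v + 5/2)*(v + 6)) = v^2 + 17*v/2 + 15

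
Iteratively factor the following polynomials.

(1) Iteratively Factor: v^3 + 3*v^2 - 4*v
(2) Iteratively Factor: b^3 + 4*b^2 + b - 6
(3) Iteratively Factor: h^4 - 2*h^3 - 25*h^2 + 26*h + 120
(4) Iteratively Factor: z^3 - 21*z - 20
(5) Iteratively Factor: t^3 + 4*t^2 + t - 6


(1) = (v - 1)*(v^2 + 4*v) = v*(v - 1)*(v + 4)
(2) = (b + 3)*(b^2 + b - 2) = (b + 2)*(b + 3)*(b - 1)
(3) = (h + 4)*(h^3 - 6*h^2 - h + 30) = (h - 3)*(h + 4)*(h^2 - 3*h - 10) = (h - 3)*(h + 2)*(h + 4)*(h - 5)
(4) = (z + 1)*(z^2 - z - 20) = (z - 5)*(z + 1)*(z + 4)
(5) = (t - 1)*(t^2 + 5*t + 6) = (t - 1)*(t + 3)*(t + 2)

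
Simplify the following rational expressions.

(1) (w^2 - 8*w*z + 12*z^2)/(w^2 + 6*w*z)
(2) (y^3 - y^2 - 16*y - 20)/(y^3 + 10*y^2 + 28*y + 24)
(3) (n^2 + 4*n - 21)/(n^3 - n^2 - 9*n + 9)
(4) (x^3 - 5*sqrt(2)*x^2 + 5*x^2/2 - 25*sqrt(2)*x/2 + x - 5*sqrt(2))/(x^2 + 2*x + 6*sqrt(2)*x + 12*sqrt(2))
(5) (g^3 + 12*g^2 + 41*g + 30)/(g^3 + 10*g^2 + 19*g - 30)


(1) = (w^2 - 8*w*z + 12*z^2)/(w^2 + 6*w*z)
(2) = (y - 5)/(y + 6)
(3) = (n + 7)/(n^2 + 2*n - 3)
(4) = (2*x^2 + x*(1 - 10*sqrt(2)) - 5*sqrt(2))/(2*x + 12*sqrt(2))
(5) = (g + 1)/(g - 1)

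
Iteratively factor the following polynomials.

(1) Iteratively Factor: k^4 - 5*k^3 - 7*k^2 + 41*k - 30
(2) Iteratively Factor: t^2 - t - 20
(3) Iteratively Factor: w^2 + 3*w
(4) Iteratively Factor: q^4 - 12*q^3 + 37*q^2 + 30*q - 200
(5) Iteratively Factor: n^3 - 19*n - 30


(1) = (k - 1)*(k^3 - 4*k^2 - 11*k + 30) = (k - 2)*(k - 1)*(k^2 - 2*k - 15) = (k - 5)*(k - 2)*(k - 1)*(k + 3)
(2) = (t - 5)*(t + 4)
(3) = (w)*(w + 3)
(4) = (q - 5)*(q^3 - 7*q^2 + 2*q + 40) = (q - 5)*(q + 2)*(q^2 - 9*q + 20) = (q - 5)^2*(q + 2)*(q - 4)
(5) = (n - 5)*(n^2 + 5*n + 6) = (n - 5)*(n + 2)*(n + 3)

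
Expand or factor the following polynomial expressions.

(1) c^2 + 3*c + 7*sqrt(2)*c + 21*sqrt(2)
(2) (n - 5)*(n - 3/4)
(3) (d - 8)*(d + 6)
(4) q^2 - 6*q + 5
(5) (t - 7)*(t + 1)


(1) = (c + 3)*(c + 7*sqrt(2))
(2) = n^2 - 23*n/4 + 15/4
(3) = d^2 - 2*d - 48
(4) = (q - 5)*(q - 1)
(5) = t^2 - 6*t - 7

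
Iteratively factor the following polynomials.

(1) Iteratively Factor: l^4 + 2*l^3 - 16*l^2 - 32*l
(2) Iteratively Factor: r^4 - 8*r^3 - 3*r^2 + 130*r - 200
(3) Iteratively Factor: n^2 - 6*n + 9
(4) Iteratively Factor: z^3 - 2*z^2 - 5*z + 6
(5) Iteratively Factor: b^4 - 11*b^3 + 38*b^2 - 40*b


(1) = (l)*(l^3 + 2*l^2 - 16*l - 32) = l*(l + 4)*(l^2 - 2*l - 8) = l*(l - 4)*(l + 4)*(l + 2)
(2) = (r - 2)*(r^3 - 6*r^2 - 15*r + 100) = (r - 5)*(r - 2)*(r^2 - r - 20) = (r - 5)^2*(r - 2)*(r + 4)
(3) = (n - 3)*(n - 3)
(4) = (z - 1)*(z^2 - z - 6) = (z - 3)*(z - 1)*(z + 2)
(5) = (b - 4)*(b^3 - 7*b^2 + 10*b) = b*(b - 4)*(b^2 - 7*b + 10) = b*(b - 5)*(b - 4)*(b - 2)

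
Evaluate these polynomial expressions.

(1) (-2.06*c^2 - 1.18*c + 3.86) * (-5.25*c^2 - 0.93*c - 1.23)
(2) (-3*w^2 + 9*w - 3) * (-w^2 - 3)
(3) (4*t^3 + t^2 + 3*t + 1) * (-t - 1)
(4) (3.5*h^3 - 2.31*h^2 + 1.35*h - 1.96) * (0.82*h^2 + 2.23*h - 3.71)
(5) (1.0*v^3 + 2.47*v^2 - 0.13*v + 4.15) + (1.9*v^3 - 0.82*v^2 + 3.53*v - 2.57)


(1) = 10.815*c^4 + 8.1108*c^3 - 16.6338*c^2 - 2.1384*c - 4.7478
(2) = 3*w^4 - 9*w^3 + 12*w^2 - 27*w + 9
(3) = -4*t^4 - 5*t^3 - 4*t^2 - 4*t - 1
(4) = 2.87*h^5 + 5.9108*h^4 - 17.0293*h^3 + 9.9734*h^2 - 9.3793*h + 7.2716
(5) = 2.9*v^3 + 1.65*v^2 + 3.4*v + 1.58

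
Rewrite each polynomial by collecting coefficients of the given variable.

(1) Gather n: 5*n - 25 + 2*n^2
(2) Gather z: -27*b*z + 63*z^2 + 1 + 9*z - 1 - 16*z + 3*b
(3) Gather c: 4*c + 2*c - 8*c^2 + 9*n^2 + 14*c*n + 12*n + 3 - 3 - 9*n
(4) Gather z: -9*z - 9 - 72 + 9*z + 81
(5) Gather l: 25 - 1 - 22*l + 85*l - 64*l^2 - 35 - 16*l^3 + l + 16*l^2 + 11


(1) = 2*n^2 + 5*n - 25
(2) = 3*b + 63*z^2 + z*(-27*b - 7)
(3) = -8*c^2 + c*(14*n + 6) + 9*n^2 + 3*n
(4) = 0
(5) = -16*l^3 - 48*l^2 + 64*l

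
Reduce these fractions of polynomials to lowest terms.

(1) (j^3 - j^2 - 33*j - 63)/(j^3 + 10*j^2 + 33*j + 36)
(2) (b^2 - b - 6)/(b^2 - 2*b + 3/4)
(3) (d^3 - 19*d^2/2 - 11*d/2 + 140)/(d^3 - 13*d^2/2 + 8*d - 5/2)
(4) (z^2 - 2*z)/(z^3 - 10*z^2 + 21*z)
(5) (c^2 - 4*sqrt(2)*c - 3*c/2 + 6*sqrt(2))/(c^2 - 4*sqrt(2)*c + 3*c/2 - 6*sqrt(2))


(1) = (j - 7)/(j + 4)
(2) = (4*b^2 - 4*b - 24)/(4*b^2 - 8*b + 3)
(3) = (2*d^2 - 9*d - 56)/(2*d^2 - 3*d + 1)
(4) = (z - 2)/(z^2 - 10*z + 21)
(5) = (4*c - 6)/(4*c + 6)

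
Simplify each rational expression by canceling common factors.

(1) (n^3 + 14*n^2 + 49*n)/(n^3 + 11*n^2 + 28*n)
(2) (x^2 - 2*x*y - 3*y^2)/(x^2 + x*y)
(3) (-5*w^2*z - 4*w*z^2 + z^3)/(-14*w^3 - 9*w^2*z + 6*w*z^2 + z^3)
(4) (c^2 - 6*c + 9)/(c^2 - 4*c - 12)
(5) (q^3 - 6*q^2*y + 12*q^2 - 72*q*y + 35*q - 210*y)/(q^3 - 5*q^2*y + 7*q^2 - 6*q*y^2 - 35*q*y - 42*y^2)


(1) = (n + 7)/(n + 4)
(2) = (x - 3*y)/x
(3) = (-5*w*z + z^2)/(-14*w^2 + 5*w*z + z^2)
(4) = (c^2 - 6*c + 9)/(c^2 - 4*c - 12)
(5) = (q + 5)/(q + y)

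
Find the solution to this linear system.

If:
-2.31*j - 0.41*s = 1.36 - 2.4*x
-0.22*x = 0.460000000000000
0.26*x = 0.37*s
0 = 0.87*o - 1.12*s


Then:
j = -2.50
o = -1.89
s = -1.47
x = -2.09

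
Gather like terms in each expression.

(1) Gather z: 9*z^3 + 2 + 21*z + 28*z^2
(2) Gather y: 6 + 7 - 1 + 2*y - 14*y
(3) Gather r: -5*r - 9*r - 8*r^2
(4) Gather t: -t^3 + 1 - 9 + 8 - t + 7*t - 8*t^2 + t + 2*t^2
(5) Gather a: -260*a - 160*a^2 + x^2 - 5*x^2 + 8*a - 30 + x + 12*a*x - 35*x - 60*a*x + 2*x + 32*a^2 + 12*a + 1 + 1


(1) = 9*z^3 + 28*z^2 + 21*z + 2
(2) = 12 - 12*y
(3) = -8*r^2 - 14*r
(4) = -t^3 - 6*t^2 + 7*t
(5) = -128*a^2 + a*(-48*x - 240) - 4*x^2 - 32*x - 28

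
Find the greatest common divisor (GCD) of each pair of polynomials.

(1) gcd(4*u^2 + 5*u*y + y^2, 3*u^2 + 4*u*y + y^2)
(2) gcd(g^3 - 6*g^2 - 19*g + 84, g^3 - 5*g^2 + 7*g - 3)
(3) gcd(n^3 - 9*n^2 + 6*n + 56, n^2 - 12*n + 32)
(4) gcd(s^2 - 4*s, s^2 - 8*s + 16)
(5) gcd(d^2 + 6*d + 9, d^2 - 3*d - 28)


(1) = u + y
(2) = g - 3
(3) = n - 4
(4) = s - 4
(5) = gcd((d + 3)^2, (d - 7)*(d + 4)) = 1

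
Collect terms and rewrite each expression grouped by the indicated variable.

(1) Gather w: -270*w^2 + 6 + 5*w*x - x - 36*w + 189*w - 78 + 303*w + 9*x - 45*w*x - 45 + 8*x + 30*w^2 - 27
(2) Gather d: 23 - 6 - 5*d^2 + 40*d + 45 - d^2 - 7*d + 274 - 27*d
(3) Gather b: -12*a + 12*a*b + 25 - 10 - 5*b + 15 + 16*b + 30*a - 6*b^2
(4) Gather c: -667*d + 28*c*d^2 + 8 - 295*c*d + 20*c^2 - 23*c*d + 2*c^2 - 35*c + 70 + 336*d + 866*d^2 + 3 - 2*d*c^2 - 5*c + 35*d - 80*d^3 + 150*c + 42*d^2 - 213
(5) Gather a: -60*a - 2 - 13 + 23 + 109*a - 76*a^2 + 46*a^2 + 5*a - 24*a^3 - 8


(1) = -240*w^2 + w*(456 - 40*x) + 16*x - 144
(2) = -6*d^2 + 6*d + 336
(3) = 18*a - 6*b^2 + b*(12*a + 11) + 30
(4) = c^2*(22 - 2*d) + c*(28*d^2 - 318*d + 110) - 80*d^3 + 908*d^2 - 296*d - 132
(5) = -24*a^3 - 30*a^2 + 54*a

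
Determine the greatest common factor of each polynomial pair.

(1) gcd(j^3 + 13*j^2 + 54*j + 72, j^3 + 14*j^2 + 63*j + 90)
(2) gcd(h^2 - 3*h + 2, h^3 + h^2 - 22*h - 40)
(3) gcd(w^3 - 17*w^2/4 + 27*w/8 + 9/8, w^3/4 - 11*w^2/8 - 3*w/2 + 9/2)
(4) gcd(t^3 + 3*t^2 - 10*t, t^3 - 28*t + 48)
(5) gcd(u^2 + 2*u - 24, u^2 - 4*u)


(1) = gcd((j + 3)*(j + 4)*(j + 6), (j + 3)*(j + 5)*(j + 6)) = j^2 + 9*j + 18
(2) = gcd((h - 2)*(h - 1), (h - 5)*(h + 2)*(h + 4)) = 1
(3) = gcd((w - 3)*(w - 3/2)*(w + 1/4), (w/4 + 1/2)*(w - 6)*(w - 3/2)) = w - 3/2
(4) = t - 2
(5) = gcd((u - 4)*(u + 6), u*(u - 4)) = u - 4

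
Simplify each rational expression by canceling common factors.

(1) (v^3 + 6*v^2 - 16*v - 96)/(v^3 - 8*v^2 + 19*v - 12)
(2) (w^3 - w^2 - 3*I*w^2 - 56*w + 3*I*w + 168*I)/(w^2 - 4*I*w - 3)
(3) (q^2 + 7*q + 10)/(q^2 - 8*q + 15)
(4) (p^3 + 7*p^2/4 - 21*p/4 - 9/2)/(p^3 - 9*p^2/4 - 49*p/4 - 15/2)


(1) = (v^2 + 10*v + 24)/(v^2 - 4*v + 3)
(2) = (w^2 - w - 56)/(w - I)
(3) = (q^2 + 7*q + 10)/(q^2 - 8*q + 15)
(4) = (p^2 + p - 6)/(p^2 - 3*p - 10)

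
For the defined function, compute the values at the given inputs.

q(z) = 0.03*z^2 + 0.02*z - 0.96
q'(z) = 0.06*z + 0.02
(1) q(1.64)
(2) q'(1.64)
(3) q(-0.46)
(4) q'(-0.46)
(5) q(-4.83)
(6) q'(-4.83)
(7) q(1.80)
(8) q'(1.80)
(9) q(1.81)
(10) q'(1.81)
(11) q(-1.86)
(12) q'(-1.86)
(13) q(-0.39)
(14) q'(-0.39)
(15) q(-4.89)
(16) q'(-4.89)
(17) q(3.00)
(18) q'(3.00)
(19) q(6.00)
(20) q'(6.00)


(1) = -0.85
(2) = 0.12
(3) = -0.96
(4) = -0.01
(5) = -0.36
(6) = -0.27
(7) = -0.83
(8) = 0.13
(9) = -0.83
(10) = 0.13
(11) = -0.89
(12) = -0.09
(13) = -0.96
(14) = -0.00
(15) = -0.34
(16) = -0.27
(17) = -0.63
(18) = 0.20
(19) = 0.24
(20) = 0.38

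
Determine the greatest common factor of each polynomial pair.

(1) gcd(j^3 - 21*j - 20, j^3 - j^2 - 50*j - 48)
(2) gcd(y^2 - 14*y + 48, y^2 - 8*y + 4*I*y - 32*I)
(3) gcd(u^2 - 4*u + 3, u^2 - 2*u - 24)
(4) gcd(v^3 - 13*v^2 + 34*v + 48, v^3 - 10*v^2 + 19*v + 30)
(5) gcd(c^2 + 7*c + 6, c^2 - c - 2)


(1) = gcd((j - 5)*(j + 1)*(j + 4), (j - 8)*(j + 1)*(j + 6)) = j + 1
(2) = gcd((y - 8)*(y - 6), (y - 8)*(y + 4*I)) = y - 8
(3) = 1
(4) = gcd((v - 8)*(v - 6)*(v + 1), (v - 6)*(v - 5)*(v + 1)) = v^2 - 5*v - 6
(5) = c + 1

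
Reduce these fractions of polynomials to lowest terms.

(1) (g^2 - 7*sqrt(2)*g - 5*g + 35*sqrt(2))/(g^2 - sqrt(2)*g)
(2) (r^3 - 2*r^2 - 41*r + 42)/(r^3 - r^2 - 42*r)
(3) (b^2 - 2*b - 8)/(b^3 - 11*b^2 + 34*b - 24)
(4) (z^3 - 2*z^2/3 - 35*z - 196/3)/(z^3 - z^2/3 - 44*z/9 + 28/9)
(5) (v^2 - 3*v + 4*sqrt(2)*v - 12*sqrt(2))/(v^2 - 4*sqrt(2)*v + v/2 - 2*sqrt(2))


(1) = (g^2 + g*(-7*sqrt(2) - 5) + 35*sqrt(2))/(g^2 - sqrt(2)*g)
(2) = (r - 1)/r
(3) = (b + 2)/(b^2 - 7*b + 6)
(4) = (3*z^2 - 9*z - 84)/(3*z^2 - 8*z + 4)
(5) = (2*v^2 + v*(-6 + 8*sqrt(2)) - 24*sqrt(2))/(2*v^2 + v*(1 - 8*sqrt(2)) - 4*sqrt(2))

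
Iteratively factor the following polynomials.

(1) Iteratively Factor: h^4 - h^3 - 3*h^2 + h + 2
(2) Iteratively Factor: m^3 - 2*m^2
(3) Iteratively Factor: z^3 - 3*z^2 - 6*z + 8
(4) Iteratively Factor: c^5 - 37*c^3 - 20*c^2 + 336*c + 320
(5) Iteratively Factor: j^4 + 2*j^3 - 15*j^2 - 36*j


(1) = (h - 2)*(h^3 + h^2 - h - 1) = (h - 2)*(h - 1)*(h^2 + 2*h + 1) = (h - 2)*(h - 1)*(h + 1)*(h + 1)
(2) = (m)*(m^2 - 2*m) = m^2*(m - 2)
(3) = (z - 1)*(z^2 - 2*z - 8) = (z - 4)*(z - 1)*(z + 2)
(4) = (c + 4)*(c^4 - 4*c^3 - 21*c^2 + 64*c + 80) = (c - 4)*(c + 4)*(c^3 - 21*c - 20) = (c - 4)*(c + 4)^2*(c^2 - 4*c - 5) = (c - 5)*(c - 4)*(c + 4)^2*(c + 1)
(5) = (j + 3)*(j^3 - j^2 - 12*j) = (j + 3)^2*(j^2 - 4*j) = (j - 4)*(j + 3)^2*(j)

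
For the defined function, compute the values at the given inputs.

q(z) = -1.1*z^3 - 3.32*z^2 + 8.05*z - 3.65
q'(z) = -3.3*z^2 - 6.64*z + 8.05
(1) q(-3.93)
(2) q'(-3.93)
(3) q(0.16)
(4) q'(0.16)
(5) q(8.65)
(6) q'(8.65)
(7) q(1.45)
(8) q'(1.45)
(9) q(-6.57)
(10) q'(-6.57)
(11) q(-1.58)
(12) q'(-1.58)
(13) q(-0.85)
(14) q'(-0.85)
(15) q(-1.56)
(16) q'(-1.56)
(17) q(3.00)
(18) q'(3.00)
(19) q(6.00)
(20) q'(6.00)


(1) = -19.80
(2) = -16.82
(3) = -2.45
(4) = 6.90
(5) = -894.36
(6) = -296.30
(7) = -2.31
(8) = -8.52
(9) = 112.11
(10) = -90.77
(11) = -20.32
(12) = 10.30
(13) = -12.22
(14) = 11.31
(15) = -20.11
(16) = 10.38
(17) = -39.08
(18) = -41.57
(19) = -312.47
(20) = -150.59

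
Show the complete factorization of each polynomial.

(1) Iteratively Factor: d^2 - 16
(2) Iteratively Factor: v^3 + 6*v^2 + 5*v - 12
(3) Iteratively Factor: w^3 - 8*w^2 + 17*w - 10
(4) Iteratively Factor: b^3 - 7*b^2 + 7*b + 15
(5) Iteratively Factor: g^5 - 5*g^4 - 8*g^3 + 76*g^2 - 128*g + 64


(1) = (d - 4)*(d + 4)
(2) = (v - 1)*(v^2 + 7*v + 12) = (v - 1)*(v + 3)*(v + 4)
(3) = (w - 5)*(w^2 - 3*w + 2) = (w - 5)*(w - 2)*(w - 1)
(4) = (b - 5)*(b^2 - 2*b - 3) = (b - 5)*(b - 3)*(b + 1)
(5) = (g + 4)*(g^4 - 9*g^3 + 28*g^2 - 36*g + 16) = (g - 4)*(g + 4)*(g^3 - 5*g^2 + 8*g - 4) = (g - 4)*(g - 1)*(g + 4)*(g^2 - 4*g + 4) = (g - 4)*(g - 2)*(g - 1)*(g + 4)*(g - 2)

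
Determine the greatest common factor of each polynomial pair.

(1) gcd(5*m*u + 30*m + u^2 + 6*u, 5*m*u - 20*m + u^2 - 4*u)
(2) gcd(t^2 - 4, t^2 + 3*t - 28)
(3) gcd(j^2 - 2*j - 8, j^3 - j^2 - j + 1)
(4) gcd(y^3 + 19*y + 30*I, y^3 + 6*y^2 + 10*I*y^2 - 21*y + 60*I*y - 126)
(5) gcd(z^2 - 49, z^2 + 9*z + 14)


(1) = gcd((5*m + u)*(u + 6), (5*m + u)*(u - 4)) = 5*m + u
(2) = 1
(3) = gcd((j - 4)*(j + 2), (j - 1)^2*(j + 1)) = 1
(4) = gcd((y - 5*I)*(y + 2*I)*(y + 3*I), (y + 6)*(y + 3*I)*(y + 7*I)) = y + 3*I
(5) = z + 7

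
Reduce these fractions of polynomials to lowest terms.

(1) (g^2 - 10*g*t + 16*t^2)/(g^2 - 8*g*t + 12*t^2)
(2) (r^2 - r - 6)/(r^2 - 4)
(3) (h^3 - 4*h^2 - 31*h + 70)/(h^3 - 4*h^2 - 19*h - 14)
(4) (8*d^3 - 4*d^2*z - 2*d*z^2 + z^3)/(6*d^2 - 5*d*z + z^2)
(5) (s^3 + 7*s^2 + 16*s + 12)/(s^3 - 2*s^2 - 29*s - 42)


(1) = (-g + 8*t)/(-g + 6*t)
(2) = (r - 3)/(r - 2)
(3) = (h^2 + 3*h - 10)/(h^2 + 3*h + 2)
(4) = (-4*d^2 + z^2)/(-3*d + z)
(5) = (s + 2)/(s - 7)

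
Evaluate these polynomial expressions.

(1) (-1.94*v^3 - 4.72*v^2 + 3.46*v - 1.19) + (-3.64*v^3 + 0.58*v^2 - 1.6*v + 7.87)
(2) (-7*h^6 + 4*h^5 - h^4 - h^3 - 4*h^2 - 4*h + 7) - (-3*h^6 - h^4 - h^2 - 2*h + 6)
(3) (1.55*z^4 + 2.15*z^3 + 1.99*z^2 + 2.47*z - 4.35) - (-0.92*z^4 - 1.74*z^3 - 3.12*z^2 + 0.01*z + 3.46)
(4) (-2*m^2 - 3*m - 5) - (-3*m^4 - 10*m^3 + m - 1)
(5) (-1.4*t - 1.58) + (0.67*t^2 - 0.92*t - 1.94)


(1) = -5.58*v^3 - 4.14*v^2 + 1.86*v + 6.68
(2) = -4*h^6 + 4*h^5 - h^3 - 3*h^2 - 2*h + 1
(3) = 2.47*z^4 + 3.89*z^3 + 5.11*z^2 + 2.46*z - 7.81
(4) = 3*m^4 + 10*m^3 - 2*m^2 - 4*m - 4
(5) = 0.67*t^2 - 2.32*t - 3.52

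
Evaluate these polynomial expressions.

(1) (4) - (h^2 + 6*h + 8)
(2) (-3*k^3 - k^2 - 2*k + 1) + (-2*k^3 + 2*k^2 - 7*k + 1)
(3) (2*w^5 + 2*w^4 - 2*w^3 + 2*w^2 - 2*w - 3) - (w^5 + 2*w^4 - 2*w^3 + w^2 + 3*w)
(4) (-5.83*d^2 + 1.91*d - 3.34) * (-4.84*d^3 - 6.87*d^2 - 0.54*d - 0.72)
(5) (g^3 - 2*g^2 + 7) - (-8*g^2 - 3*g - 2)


(1) = -h^2 - 6*h - 4
(2) = -5*k^3 + k^2 - 9*k + 2
(3) = w^5 + w^2 - 5*w - 3
(4) = 28.2172*d^5 + 30.8077*d^4 + 6.1921*d^3 + 26.112*d^2 + 0.4284*d + 2.4048
(5) = g^3 + 6*g^2 + 3*g + 9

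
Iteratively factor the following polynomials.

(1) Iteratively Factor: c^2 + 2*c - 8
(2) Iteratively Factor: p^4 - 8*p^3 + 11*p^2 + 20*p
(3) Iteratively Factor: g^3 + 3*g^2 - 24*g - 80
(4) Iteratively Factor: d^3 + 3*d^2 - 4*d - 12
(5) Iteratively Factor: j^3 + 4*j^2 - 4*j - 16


(1) = (c + 4)*(c - 2)
(2) = (p - 5)*(p^3 - 3*p^2 - 4*p) = (p - 5)*(p + 1)*(p^2 - 4*p) = p*(p - 5)*(p + 1)*(p - 4)
(3) = (g - 5)*(g^2 + 8*g + 16) = (g - 5)*(g + 4)*(g + 4)
(4) = (d + 3)*(d^2 - 4) = (d + 2)*(d + 3)*(d - 2)
(5) = (j + 4)*(j^2 - 4) = (j + 2)*(j + 4)*(j - 2)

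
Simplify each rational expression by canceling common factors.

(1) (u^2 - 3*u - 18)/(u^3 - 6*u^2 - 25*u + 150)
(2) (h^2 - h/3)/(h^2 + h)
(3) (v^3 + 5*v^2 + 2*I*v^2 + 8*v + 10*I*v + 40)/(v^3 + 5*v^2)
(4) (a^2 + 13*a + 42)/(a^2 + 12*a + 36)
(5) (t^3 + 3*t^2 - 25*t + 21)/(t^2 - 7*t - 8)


(1) = (u + 3)/(u^2 - 25)
(2) = (3*h - 1)/(3*h + 3)
(3) = (v^2 + 2*I*v + 8)/v^2
(4) = (a + 7)/(a + 6)
(5) = (t^3 + 3*t^2 - 25*t + 21)/(t^2 - 7*t - 8)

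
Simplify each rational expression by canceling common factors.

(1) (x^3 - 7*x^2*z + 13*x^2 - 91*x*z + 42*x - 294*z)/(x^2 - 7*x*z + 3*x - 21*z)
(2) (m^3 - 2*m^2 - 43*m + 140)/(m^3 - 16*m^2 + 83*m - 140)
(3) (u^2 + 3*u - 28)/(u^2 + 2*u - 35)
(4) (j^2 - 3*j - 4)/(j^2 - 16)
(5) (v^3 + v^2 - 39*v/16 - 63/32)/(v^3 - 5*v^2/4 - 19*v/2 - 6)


(1) = (x^2 + 13*x + 42)/(x + 3)
(2) = (m + 7)/(m - 7)
(3) = (u - 4)/(u - 5)
(4) = (j + 1)/(j + 4)
(5) = (8*v^2 + 2*v - 21)/(8*v^2 - 16*v - 64)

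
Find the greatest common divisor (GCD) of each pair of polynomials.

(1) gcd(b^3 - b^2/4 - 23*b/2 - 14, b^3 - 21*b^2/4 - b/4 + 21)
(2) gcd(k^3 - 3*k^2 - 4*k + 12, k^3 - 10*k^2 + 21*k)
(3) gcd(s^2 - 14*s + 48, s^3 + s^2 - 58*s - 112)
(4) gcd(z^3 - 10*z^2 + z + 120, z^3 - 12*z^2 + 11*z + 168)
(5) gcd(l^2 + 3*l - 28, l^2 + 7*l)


(1) = gcd((b - 4)*(b + 7/4)*(b + 2), (b - 4)*(b - 3)*(b + 7/4)) = b^2 - 9*b/4 - 7
(2) = gcd((k - 3)*(k - 2)*(k + 2), k*(k - 7)*(k - 3)) = k - 3
(3) = gcd((s - 8)*(s - 6), (s - 8)*(s + 2)*(s + 7)) = s - 8
(4) = gcd((z - 8)*(z - 5)*(z + 3), (z - 8)*(z - 7)*(z + 3)) = z^2 - 5*z - 24
(5) = gcd((l - 4)*(l + 7), l*(l + 7)) = l + 7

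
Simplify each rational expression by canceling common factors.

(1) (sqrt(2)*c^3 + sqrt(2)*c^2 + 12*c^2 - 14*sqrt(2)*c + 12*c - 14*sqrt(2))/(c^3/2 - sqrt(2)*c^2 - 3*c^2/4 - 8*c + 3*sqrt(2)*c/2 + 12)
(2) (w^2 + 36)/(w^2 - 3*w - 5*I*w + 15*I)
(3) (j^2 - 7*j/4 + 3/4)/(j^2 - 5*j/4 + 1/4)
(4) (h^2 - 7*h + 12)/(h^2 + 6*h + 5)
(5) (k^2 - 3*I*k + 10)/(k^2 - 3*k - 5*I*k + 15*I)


(1) = (4*sqrt(2)*c^3 + c^2*(4*sqrt(2) + 48) + c*(48 - 56*sqrt(2)) - 56*sqrt(2))/(2*c^3 + c^2*(-4*sqrt(2) - 3) + c*(-32 + 6*sqrt(2)) + 48)
(2) = (w^2 + 36)/(w^2 + w*(-3 - 5*I) + 15*I)
(3) = (4*j - 3)/(4*j - 1)
(4) = (h^2 - 7*h + 12)/(h^2 + 6*h + 5)
(5) = (k + 2*I)/(k - 3)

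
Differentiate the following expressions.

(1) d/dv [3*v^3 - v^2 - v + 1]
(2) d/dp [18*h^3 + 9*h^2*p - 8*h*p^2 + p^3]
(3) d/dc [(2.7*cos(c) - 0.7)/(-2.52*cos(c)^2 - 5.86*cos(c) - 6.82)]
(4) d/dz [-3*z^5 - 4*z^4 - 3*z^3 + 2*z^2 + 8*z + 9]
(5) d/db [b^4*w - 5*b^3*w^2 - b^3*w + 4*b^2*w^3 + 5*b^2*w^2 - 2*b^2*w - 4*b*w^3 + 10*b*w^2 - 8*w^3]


(1) = 9*v^2 - 2*v - 1
(2) = 9*h^2 - 16*h*p + 3*p^2
(3) = (-6.804*cos(c)^2 + 3.528*cos(c) + 22.516)*sin(c)/(6.3504*cos(c)^4 + 29.5344*cos(c)^3 + 68.7124*cos(c)^2 + 79.9304*cos(c) + 46.5124)
(4) = -15*z^4 - 16*z^3 - 9*z^2 + 4*z + 8
(5) = w*(4*b^3 - 15*b^2*w - 3*b^2 + 8*b*w^2 + 10*b*w - 4*b - 4*w^2 + 10*w)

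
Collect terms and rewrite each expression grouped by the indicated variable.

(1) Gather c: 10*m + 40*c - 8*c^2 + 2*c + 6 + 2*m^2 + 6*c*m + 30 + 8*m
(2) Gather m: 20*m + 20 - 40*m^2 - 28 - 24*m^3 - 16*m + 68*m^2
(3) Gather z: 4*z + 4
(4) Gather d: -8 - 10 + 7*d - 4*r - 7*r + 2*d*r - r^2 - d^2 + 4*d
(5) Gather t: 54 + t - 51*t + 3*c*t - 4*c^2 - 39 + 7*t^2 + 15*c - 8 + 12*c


(1) = -8*c^2 + c*(6*m + 42) + 2*m^2 + 18*m + 36
(2) = -24*m^3 + 28*m^2 + 4*m - 8
(3) = 4*z + 4
(4) = -d^2 + d*(2*r + 11) - r^2 - 11*r - 18
(5) = -4*c^2 + 27*c + 7*t^2 + t*(3*c - 50) + 7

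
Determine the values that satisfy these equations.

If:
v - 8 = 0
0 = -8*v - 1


Then:
No Solution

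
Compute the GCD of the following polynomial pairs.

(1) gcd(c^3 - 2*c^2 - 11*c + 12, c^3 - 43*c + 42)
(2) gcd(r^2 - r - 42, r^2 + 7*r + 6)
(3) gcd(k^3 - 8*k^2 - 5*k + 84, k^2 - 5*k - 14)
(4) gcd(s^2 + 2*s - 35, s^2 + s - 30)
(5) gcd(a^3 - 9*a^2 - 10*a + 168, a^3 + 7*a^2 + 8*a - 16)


(1) = c - 1
(2) = r + 6
(3) = gcd((k - 7)*(k - 4)*(k + 3), (k - 7)*(k + 2)) = k - 7
(4) = s - 5
(5) = a + 4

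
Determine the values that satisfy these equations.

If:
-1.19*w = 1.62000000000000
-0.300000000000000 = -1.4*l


Then:
l = 0.21
w = -1.36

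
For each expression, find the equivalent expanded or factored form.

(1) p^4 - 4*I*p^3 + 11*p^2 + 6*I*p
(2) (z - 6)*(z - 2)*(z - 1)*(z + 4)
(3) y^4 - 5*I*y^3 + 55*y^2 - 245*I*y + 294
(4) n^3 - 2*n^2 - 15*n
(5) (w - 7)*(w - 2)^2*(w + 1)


(1) = p*(p - 6*I)*(p + I)^2
(2) = z^4 - 5*z^3 - 16*z^2 + 68*z - 48
(3) = (y - 7*I)*(y - 6*I)*(y + I)*(y + 7*I)
(4) = n*(n - 5)*(n + 3)
(5) = w^4 - 10*w^3 + 21*w^2 + 4*w - 28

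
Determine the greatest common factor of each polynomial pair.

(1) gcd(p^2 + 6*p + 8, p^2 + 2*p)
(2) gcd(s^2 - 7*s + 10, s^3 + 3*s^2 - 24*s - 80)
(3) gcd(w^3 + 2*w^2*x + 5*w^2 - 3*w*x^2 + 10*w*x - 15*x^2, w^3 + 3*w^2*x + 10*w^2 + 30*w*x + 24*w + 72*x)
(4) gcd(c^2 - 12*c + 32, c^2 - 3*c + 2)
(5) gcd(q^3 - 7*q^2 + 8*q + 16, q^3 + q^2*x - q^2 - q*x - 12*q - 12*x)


(1) = p + 2
(2) = gcd((s - 5)*(s - 2), (s - 5)*(s + 4)^2) = s - 5
(3) = w + 3*x
(4) = gcd((c - 8)*(c - 4), (c - 2)*(c - 1)) = 1
(5) = q - 4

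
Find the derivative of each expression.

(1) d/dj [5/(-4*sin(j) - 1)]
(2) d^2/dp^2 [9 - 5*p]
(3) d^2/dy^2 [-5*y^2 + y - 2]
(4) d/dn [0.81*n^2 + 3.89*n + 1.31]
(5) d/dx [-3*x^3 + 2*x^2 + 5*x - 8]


(1) = 20*cos(j)/(4*sin(j) + 1)^2
(2) = 0
(3) = -10
(4) = 1.62*n + 3.89
(5) = -9*x^2 + 4*x + 5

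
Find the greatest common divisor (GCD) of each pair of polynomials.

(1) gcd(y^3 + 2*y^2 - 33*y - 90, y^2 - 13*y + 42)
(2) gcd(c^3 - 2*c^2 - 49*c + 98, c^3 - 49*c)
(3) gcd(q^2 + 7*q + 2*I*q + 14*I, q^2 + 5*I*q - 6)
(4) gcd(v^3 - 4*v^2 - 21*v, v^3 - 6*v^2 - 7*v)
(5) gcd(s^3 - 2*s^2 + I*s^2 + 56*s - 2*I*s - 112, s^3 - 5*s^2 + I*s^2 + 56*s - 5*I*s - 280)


(1) = y - 6
(2) = c^2 - 49
(3) = gcd((q + 7)*(q + 2*I), (q + 2*I)*(q + 3*I)) = q + 2*I
(4) = v^2 - 7*v
(5) = s^2 + I*s + 56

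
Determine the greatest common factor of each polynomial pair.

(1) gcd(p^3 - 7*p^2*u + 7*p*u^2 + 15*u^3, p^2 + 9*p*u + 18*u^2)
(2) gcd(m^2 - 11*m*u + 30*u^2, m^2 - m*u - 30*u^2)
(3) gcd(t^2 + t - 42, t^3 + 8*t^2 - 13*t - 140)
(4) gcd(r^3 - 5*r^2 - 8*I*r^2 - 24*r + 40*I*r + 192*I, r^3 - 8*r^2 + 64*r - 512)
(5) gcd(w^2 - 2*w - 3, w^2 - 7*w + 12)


(1) = 1
(2) = -m + 6*u
(3) = t + 7
(4) = r^2 + r*(-8 - 8*I) + 64*I
(5) = w - 3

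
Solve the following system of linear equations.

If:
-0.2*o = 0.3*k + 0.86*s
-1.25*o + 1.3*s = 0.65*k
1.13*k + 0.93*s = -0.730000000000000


Then:
k = -0.76
o = 0.54
s = 0.14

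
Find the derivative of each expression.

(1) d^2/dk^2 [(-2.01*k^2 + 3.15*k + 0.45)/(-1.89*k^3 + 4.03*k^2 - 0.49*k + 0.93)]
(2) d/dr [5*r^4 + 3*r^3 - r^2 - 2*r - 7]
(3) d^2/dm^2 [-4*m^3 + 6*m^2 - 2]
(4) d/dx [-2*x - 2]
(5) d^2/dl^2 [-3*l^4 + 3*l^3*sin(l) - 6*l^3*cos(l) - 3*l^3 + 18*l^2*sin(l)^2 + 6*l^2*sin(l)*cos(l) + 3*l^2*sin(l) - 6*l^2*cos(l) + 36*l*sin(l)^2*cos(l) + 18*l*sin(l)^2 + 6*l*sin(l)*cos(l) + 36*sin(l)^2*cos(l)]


(1) = (14.359842*k^6 - 67.51269*k^5 + 113.497524*k^4 + 15.756972*k^3 - 157.991634*k^2 + 71.42121*k + 3.763008)/(6.751269*k^9 - 43.186689*k^8 + 97.33689*k^7 - 97.810084*k^6 + 67.736676*k^5 - 53.382558*k^4 + 16.040458*k^3 - 11.12652*k^2 + 1.271403*k - 0.804357)
(2) = 20*r^3 + 9*r^2 - 2*r - 2
(3) = 12 - 24*m
(4) = -2
(5) = -3*l^3*sin(l) + 6*l^3*cos(l) + 33*l^2*sin(l) - 12*l^2*sin(2*l) + 24*l^2*cos(l) + 36*l^2*cos(2*l) - 36*l^2 + 42*l*sin(l) + 60*sqrt(2)*l*sin(2*l + pi/4) - 33*l*cos(l) + 81*l*cos(3*l) - 18*l - 12*sin(l) + 42*sin(2*l) + 54*sin(3*l) - 21*cos(l) - 6*cos(2*l) + 81*cos(3*l) + 18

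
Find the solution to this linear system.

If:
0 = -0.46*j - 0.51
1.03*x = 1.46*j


Then:
j = -1.11
x = -1.57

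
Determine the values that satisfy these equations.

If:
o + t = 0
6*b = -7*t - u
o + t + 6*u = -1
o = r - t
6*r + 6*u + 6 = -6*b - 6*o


Then:
b = -17/39
o = -31/78
r = 0
t = 31/78
u = -1/6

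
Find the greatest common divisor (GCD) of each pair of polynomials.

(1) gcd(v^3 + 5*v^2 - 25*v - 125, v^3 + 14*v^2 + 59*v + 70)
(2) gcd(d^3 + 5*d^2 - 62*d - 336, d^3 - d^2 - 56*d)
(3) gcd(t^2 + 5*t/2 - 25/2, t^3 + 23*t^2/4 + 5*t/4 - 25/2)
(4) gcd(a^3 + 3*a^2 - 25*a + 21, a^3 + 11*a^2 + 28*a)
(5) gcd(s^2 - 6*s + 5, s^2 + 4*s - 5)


(1) = gcd((v - 5)*(v + 5)^2, (v + 2)*(v + 5)*(v + 7)) = v + 5
(2) = gcd((d - 8)*(d + 6)*(d + 7), d*(d - 8)*(d + 7)) = d^2 - d - 56
(3) = t + 5
(4) = a + 7
(5) = gcd((s - 5)*(s - 1), (s - 1)*(s + 5)) = s - 1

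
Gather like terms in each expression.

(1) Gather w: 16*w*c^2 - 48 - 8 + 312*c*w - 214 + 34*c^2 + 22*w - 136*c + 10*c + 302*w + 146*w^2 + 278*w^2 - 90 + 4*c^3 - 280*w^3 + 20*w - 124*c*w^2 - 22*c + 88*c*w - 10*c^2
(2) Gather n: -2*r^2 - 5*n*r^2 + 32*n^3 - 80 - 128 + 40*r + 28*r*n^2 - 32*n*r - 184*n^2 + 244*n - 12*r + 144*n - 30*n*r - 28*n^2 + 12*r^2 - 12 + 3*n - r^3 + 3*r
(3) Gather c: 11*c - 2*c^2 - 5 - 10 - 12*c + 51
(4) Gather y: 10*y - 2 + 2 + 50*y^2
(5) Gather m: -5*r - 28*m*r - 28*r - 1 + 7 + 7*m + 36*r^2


(1) = 4*c^3 + 24*c^2 - 148*c - 280*w^3 + w^2*(424 - 124*c) + w*(16*c^2 + 400*c + 344) - 360
(2) = 32*n^3 + n^2*(28*r - 212) + n*(-5*r^2 - 62*r + 391) - r^3 + 10*r^2 + 31*r - 220
(3) = -2*c^2 - c + 36
(4) = 50*y^2 + 10*y
(5) = m*(7 - 28*r) + 36*r^2 - 33*r + 6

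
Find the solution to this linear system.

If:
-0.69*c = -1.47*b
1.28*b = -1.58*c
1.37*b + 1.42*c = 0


Then:
b = 0.00
c = 0.00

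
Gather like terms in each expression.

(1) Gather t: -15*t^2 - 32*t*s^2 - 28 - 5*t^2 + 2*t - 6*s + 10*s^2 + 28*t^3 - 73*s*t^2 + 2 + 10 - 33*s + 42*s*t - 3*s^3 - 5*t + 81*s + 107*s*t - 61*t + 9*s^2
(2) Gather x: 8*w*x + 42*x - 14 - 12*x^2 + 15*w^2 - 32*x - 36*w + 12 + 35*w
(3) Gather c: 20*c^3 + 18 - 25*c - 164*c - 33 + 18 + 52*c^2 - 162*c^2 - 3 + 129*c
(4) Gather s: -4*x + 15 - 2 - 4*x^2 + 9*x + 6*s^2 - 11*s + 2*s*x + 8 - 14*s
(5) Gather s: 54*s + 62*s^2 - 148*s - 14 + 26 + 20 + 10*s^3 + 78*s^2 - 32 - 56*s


(1) = -3*s^3 + 19*s^2 + 42*s + 28*t^3 + t^2*(-73*s - 20) + t*(-32*s^2 + 149*s - 64) - 16
(2) = 15*w^2 - w - 12*x^2 + x*(8*w + 10) - 2
(3) = 20*c^3 - 110*c^2 - 60*c
(4) = 6*s^2 + s*(2*x - 25) - 4*x^2 + 5*x + 21
(5) = 10*s^3 + 140*s^2 - 150*s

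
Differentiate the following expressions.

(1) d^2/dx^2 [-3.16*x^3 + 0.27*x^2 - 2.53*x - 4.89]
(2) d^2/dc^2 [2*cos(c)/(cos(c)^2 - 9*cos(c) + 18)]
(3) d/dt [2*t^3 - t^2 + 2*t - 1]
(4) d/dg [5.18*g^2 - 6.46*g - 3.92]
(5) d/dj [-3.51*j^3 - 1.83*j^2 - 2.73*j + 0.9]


(1) = 0.54 - 18.96*x
(2) = 2*(-9*(1 - cos(c)^2)^2 - cos(c)^5 + 110*cos(c)^3 - 180*cos(c)^2 - 432*cos(c) + 333)/((cos(c) - 6)^3*(cos(c) - 3)^3)
(3) = 6*t^2 - 2*t + 2
(4) = 10.36*g - 6.46
(5) = -10.53*j^2 - 3.66*j - 2.73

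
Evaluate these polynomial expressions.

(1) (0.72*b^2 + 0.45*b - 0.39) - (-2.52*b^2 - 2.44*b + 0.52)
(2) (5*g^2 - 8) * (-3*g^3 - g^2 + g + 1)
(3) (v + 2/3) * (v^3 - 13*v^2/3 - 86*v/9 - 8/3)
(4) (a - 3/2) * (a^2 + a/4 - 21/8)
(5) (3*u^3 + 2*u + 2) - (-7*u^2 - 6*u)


(1) = 3.24*b^2 + 2.89*b - 0.91
(2) = -15*g^5 - 5*g^4 + 29*g^3 + 13*g^2 - 8*g - 8
(3) = v^4 - 11*v^3/3 - 112*v^2/9 - 244*v/27 - 16/9
(4) = a^3 - 5*a^2/4 - 3*a + 63/16
(5) = 3*u^3 + 7*u^2 + 8*u + 2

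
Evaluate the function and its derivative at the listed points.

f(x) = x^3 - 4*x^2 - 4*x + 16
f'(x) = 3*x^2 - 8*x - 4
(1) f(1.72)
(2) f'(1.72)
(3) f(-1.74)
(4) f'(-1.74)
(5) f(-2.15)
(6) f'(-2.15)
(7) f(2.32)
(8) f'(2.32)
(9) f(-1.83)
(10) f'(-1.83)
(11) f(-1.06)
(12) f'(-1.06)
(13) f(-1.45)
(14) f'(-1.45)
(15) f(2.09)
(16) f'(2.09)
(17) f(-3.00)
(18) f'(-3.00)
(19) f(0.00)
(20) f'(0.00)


(1) = 2.37
(2) = -8.88
(3) = 5.58
(4) = 19.00
(5) = -3.83
(6) = 27.07
(7) = -2.32
(8) = -6.41
(9) = 3.80
(10) = 20.69
(11) = 14.55
(12) = 7.85
(13) = 10.34
(14) = 13.91
(15) = -0.70
(16) = -7.62
(17) = -35.00
(18) = 47.00
(19) = 16.00
(20) = -4.00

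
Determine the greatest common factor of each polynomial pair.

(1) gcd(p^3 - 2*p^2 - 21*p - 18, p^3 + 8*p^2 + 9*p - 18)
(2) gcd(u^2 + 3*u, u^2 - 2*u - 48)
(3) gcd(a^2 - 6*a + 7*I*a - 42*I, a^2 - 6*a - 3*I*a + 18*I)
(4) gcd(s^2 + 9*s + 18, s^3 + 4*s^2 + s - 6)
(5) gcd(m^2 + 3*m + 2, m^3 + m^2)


(1) = p + 3
(2) = 1
(3) = a - 6
(4) = s + 3
(5) = m + 1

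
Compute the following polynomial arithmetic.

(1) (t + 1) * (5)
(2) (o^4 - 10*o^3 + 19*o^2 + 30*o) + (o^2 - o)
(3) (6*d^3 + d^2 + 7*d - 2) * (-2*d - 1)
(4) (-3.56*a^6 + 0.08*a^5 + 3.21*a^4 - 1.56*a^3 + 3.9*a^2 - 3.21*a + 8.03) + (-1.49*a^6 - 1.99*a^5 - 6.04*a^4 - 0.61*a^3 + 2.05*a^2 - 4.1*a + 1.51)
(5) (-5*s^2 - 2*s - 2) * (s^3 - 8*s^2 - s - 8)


(1) = 5*t + 5
(2) = o^4 - 10*o^3 + 20*o^2 + 29*o
(3) = -12*d^4 - 8*d^3 - 15*d^2 - 3*d + 2
(4) = -5.05*a^6 - 1.91*a^5 - 2.83*a^4 - 2.17*a^3 + 5.95*a^2 - 7.31*a + 9.54
(5) = -5*s^5 + 38*s^4 + 19*s^3 + 58*s^2 + 18*s + 16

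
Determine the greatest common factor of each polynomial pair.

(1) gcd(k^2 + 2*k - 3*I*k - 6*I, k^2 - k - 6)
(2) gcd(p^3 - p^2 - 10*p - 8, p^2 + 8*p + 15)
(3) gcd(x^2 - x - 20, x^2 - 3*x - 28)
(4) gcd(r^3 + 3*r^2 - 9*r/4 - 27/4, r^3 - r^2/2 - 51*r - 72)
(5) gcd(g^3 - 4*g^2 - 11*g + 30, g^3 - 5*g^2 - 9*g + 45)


(1) = k + 2
(2) = gcd((p - 4)*(p + 1)*(p + 2), (p + 3)*(p + 5)) = 1
(3) = gcd((x - 5)*(x + 4), (x - 7)*(x + 4)) = x + 4
(4) = gcd((r - 3/2)*(r + 3/2)*(r + 3), (r - 8)*(r + 3/2)*(r + 6)) = r + 3/2
(5) = g^2 - 2*g - 15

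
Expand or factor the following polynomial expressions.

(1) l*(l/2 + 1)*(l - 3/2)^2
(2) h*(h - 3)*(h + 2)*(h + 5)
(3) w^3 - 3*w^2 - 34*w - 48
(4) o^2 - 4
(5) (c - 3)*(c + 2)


(1) = l^4/2 - l^3/2 - 15*l^2/8 + 9*l/4
(2) = h^4 + 4*h^3 - 11*h^2 - 30*h
(3) = (w - 8)*(w + 2)*(w + 3)
(4) = (o - 2)*(o + 2)
(5) = c^2 - c - 6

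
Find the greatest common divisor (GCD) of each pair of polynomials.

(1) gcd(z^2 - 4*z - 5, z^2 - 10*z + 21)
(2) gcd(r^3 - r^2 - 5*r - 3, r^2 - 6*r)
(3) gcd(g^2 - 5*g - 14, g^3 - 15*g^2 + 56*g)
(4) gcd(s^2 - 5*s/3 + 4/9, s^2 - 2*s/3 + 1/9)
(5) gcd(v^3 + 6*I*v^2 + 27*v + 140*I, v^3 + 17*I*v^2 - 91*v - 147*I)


(1) = gcd((z - 5)*(z + 1), (z - 7)*(z - 3)) = 1
(2) = gcd((r - 3)*(r + 1)^2, r*(r - 6)) = 1
(3) = gcd((g - 7)*(g + 2), g*(g - 8)*(g - 7)) = g - 7
(4) = s - 1/3
(5) = v + 7*I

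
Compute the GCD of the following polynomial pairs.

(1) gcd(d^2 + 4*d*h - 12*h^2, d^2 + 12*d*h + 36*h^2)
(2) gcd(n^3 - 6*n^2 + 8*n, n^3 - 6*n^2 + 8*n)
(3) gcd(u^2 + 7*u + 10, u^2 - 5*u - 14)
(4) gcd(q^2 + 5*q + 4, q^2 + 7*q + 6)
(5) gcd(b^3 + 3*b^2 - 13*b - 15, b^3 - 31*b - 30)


(1) = gcd((d - 2*h)*(d + 6*h), (d + 6*h)^2) = d + 6*h
(2) = n^3 - 6*n^2 + 8*n
(3) = gcd((u + 2)*(u + 5), (u - 7)*(u + 2)) = u + 2
(4) = q + 1
(5) = gcd((b - 3)*(b + 1)*(b + 5), (b - 6)*(b + 1)*(b + 5)) = b^2 + 6*b + 5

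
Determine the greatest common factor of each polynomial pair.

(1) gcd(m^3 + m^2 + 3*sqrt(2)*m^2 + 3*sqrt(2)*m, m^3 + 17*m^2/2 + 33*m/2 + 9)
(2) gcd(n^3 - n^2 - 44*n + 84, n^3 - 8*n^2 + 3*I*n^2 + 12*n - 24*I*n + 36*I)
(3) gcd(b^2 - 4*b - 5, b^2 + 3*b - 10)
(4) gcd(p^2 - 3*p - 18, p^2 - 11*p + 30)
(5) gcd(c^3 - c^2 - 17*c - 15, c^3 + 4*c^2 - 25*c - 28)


(1) = gcd(m*(m + 1)*(m + 3*sqrt(2)), (m + 1)*(m + 3/2)*(m + 6)) = m + 1
(2) = gcd((n - 6)*(n - 2)*(n + 7), (n - 6)*(n - 2)*(n + 3*I)) = n^2 - 8*n + 12
(3) = gcd((b - 5)*(b + 1), (b - 2)*(b + 5)) = 1
(4) = p - 6
(5) = c + 1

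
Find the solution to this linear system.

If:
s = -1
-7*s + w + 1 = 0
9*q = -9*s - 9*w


Then:
q = 9
s = -1
w = -8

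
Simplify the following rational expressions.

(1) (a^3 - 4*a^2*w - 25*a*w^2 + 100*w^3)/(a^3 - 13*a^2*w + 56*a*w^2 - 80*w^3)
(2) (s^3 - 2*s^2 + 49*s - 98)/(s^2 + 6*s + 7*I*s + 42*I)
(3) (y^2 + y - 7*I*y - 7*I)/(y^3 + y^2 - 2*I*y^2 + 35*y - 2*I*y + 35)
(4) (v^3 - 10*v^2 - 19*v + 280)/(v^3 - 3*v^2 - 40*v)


(1) = (-a - 5*w)/(-a + 4*w)
(2) = (s^2 + s*(-2 - 7*I) + 14*I)/(s + 6)
(3) = 1/(y + 5*I)
(4) = (v - 7)/v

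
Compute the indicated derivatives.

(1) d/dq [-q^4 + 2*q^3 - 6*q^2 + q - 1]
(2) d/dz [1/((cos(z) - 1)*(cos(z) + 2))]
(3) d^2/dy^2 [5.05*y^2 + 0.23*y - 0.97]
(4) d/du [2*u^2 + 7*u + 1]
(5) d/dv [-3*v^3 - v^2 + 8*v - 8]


(1) = -4*q^3 + 6*q^2 - 12*q + 1
(2) = (sin(z) + sin(2*z))/((cos(z) - 1)^2*(cos(z) + 2)^2)
(3) = 10.1000000000000
(4) = 4*u + 7
(5) = -9*v^2 - 2*v + 8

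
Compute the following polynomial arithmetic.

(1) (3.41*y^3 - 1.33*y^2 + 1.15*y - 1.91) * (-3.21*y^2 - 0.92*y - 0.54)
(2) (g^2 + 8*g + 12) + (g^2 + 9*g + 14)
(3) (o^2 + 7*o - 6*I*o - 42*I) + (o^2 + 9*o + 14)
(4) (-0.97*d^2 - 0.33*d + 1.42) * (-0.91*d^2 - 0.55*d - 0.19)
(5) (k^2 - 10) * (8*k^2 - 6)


(1) = -10.9461*y^5 + 1.1321*y^4 - 4.3093*y^3 + 5.7913*y^2 + 1.1362*y + 1.0314
(2) = 2*g^2 + 17*g + 26
(3) = 2*o^2 + 16*o - 6*I*o + 14 - 42*I
(4) = 0.8827*d^4 + 0.8338*d^3 - 0.9264*d^2 - 0.7183*d - 0.2698
(5) = 8*k^4 - 86*k^2 + 60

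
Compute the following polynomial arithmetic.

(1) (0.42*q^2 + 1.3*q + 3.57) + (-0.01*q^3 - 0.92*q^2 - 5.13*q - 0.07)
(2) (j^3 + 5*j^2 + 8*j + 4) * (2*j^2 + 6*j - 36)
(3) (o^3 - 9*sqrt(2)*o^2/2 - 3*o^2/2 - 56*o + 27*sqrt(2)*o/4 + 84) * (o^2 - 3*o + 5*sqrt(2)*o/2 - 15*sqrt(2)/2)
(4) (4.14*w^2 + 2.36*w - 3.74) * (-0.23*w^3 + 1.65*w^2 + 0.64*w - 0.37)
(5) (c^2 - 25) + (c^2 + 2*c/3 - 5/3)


(1) = -0.01*q^3 - 0.5*q^2 - 3.83*q + 3.5
(2) = 2*j^5 + 16*j^4 + 10*j^3 - 124*j^2 - 264*j - 144
(3) = o^5 - 9*o^4/2 - 2*sqrt(2)*o^4 - 74*o^3 + 9*sqrt(2)*o^3 - 149*sqrt(2)*o^2 + 1413*o^2/4 - 1413*o/4 + 630*sqrt(2)*o - 630*sqrt(2)
(4) = -0.9522*w^5 + 6.2882*w^4 + 7.4038*w^3 - 6.1924*w^2 - 3.2668*w + 1.3838
(5) = 2*c^2 + 2*c/3 - 80/3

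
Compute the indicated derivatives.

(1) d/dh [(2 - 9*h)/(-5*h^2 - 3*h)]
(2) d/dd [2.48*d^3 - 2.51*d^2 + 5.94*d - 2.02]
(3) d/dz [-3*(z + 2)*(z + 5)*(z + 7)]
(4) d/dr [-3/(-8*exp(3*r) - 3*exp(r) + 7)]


(1) = (-45*h^2 + 20*h + 6)/(h^2*(25*h^2 + 30*h + 9))
(2) = 7.44*d^2 - 5.02*d + 5.94
(3) = -9*z^2 - 84*z - 177
(4) = (-72*exp(2*r) - 9)*exp(r)/(8*exp(3*r) + 3*exp(r) - 7)^2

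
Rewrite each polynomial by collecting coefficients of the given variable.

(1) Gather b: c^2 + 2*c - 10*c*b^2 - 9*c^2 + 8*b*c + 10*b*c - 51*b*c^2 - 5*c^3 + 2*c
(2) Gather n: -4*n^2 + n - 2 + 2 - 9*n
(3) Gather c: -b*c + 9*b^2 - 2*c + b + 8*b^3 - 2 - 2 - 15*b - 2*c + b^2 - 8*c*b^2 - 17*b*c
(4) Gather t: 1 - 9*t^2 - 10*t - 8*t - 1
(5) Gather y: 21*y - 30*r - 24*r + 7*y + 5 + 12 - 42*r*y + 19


(1) = -10*b^2*c + b*(-51*c^2 + 18*c) - 5*c^3 - 8*c^2 + 4*c
(2) = -4*n^2 - 8*n
(3) = 8*b^3 + 10*b^2 - 14*b + c*(-8*b^2 - 18*b - 4) - 4
(4) = -9*t^2 - 18*t
(5) = -54*r + y*(28 - 42*r) + 36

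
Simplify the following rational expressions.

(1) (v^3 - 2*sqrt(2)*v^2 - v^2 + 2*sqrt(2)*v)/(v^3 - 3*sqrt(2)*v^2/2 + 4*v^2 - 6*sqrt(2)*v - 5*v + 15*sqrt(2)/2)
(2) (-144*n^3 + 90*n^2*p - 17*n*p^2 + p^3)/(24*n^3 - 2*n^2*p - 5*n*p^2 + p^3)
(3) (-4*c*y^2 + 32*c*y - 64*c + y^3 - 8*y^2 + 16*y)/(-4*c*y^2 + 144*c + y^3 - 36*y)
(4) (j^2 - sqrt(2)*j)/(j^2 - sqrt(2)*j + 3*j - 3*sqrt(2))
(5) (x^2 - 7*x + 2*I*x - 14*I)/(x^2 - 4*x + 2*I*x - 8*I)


(1) = (2*v^2 - 4*sqrt(2)*v)/(2*v^2 + v*(10 - 3*sqrt(2)) - 15*sqrt(2))
(2) = (48*n^2 - 14*n*p + p^2)/(-8*n^2 - 2*n*p + p^2)
(3) = (y^2 - 8*y + 16)/(y^2 - 36)
(4) = j/(j + 3)
(5) = (x - 7)/(x - 4)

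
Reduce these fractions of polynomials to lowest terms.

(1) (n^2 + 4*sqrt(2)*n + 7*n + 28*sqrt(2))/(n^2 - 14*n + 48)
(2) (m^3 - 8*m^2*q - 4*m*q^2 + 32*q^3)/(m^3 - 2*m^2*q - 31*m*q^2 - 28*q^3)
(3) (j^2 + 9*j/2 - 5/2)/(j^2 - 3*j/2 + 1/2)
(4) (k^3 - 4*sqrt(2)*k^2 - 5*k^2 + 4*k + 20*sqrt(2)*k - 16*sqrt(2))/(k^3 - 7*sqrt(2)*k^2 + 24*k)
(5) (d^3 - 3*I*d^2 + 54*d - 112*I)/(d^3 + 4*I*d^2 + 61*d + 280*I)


(1) = (n^2 + n*(4*sqrt(2) + 7) + 28*sqrt(2))/(n^2 - 14*n + 48)
(2) = (-m^3 + 8*m^2*q + 4*m*q^2 - 32*q^3)/(-m^3 + 2*m^2*q + 31*m*q^2 + 28*q^3)
(3) = (j + 5)/(j - 1)
(4) = (k^2 - 5*k + 4)/(k^2 - 3*sqrt(2)*k)
(5) = (d - 2*I)/(d + 5*I)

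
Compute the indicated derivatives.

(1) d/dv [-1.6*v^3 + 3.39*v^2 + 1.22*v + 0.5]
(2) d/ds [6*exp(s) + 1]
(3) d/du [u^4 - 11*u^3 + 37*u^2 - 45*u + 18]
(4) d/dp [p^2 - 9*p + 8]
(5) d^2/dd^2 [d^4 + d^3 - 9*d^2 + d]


(1) = -4.8*v^2 + 6.78*v + 1.22
(2) = 6*exp(s)
(3) = 4*u^3 - 33*u^2 + 74*u - 45
(4) = 2*p - 9
(5) = 12*d^2 + 6*d - 18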